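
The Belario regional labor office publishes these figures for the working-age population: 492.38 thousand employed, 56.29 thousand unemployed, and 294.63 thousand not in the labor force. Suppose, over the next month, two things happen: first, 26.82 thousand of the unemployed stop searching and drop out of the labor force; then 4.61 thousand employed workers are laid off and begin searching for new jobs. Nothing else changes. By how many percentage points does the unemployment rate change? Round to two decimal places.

Initially, labor force = 492.38 + 56.29 = 548.67 thousand, so u = 56.29/548.67 = 10.26%.
After the first change, unemployed and labor force both fall by 26.82 → E = 492.38, U = 29.47, labor force = 521.85 thousand.
After the second change, employed falls and unemployed rises by 4.61; labor force unchanged → E = 487.77, U = 34.08, labor force = 521.85 thousand.
New unemployment rate = 34.08 / 521.85 = 6.53%.
Change = 6.53% − 10.26% = −3.73 percentage points.

The unemployment rate changes by −3.73 percentage points.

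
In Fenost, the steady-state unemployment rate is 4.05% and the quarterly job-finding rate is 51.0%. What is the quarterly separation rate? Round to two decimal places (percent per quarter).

From u* = s/(s+f): s = u·f/(1−u).
s = 0.0405 × 51.0 / (1 − 0.0405) = 2.0655 / 0.9595 ≈ 2.15% per quarter.

Separation rate ≈ 2.15% per quarter.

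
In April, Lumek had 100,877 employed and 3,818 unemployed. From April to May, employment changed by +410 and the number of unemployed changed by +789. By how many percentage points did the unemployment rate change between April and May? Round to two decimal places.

The unemployment rate changed by +0.70 percentage points.

April: labor force = 100,877 + 3,818 = 104,695; u = 3,818/104,695 = 3.65%.
May: labor force = 101,287 + 4,607 = 105,894; u = 4,607/105,894 = 4.35%.
Change = 4.35% − 3.65% = +0.70 pp.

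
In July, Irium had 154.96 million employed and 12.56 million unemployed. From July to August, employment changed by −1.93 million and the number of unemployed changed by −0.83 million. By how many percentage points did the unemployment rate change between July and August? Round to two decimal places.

The unemployment rate changed by −0.38 percentage points.

July: labor force = 154.96 + 12.56 = 167.52; u = 12.56/167.52 = 7.50%.
August: labor force = 153.03 + 11.73 = 164.76; u = 11.73/164.76 = 7.12%.
Change = 7.12% − 7.50% = −0.38 pp.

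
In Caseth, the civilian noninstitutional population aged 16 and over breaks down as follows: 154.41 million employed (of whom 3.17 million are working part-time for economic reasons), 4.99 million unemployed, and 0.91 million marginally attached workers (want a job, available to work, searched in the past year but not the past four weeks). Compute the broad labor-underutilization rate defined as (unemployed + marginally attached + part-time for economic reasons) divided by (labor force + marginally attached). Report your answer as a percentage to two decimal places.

Labor force = 154.41 + 4.99 = 159.40 million.
Numerator = 4.99 + 0.91 + 3.17 = 9.07 million.
Denominator = 159.40 + 0.91 = 160.31 million.
Broad rate = 9.07 / 160.31 = 5.66%.

Broad underutilization rate ≈ 5.66%.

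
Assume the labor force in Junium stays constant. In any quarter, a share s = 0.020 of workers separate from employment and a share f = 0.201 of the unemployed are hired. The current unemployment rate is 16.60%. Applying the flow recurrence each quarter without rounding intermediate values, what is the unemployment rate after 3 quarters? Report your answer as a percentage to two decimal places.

Unemployment rate after three quarters ≈ 12.62%.

With a fixed labor force, u_{t+1} = u_t + s·(1−u_t) − f·u_t = u_t·(1−s−f) + s.
Here 1−s−f = 0.779 and s = 0.020.
u_1 = 0.166000 × 0.779 + 0.020 = 0.149314.
u_2 = 0.149314 × 0.779 + 0.020 = 0.136316.
u_3 = 0.136316 × 0.779 + 0.020 = 0.126190.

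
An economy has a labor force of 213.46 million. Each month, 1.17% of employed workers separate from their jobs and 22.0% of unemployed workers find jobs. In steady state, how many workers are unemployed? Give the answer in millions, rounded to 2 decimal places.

Steady-state unemployment rate u* = s/(s+f) = 1.17/(1.17+22.0) = 0.050496.
Unemployed = u* × labor force = 0.050496 × 213.46 ≈ 10.78 million.

About 10.78 million are unemployed in steady state.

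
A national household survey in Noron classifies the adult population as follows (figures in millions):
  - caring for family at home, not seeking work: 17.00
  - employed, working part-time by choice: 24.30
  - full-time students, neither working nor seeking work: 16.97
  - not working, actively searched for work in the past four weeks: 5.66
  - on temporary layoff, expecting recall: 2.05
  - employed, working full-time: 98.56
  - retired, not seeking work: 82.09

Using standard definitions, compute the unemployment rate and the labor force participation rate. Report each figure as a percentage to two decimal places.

Unemployment rate ≈ 5.90%; labor force participation rate ≈ 52.94%.

Employed = 24.30 + 98.56 = 122.86 million.
Unemployed = 5.66 + 2.05 = 7.71 million (jobless and actively searching, or on temporary layoff).
Labor force = 122.86 + 7.71 = 130.57 million.
Not in labor force = 17.00 + 16.97 + 82.09 = 116.06 million (those not working and not actively searching are outside the labor force).
Civilian working-age population = 130.57 + 116.06 = 246.63 million.
Unemployment rate = 7.71 / 130.57 = 5.90%.
Labor force participation rate = 130.57 / 246.63 = 52.94%.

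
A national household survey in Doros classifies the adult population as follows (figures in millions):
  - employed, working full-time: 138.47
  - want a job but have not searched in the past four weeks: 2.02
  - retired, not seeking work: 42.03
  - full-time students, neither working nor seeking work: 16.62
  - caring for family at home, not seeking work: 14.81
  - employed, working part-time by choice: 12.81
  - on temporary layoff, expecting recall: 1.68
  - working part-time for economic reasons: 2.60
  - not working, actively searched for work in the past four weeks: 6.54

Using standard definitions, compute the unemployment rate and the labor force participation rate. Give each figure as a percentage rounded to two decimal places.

Unemployment rate ≈ 5.07%; labor force participation rate ≈ 68.23%.

Employed = 138.47 + 12.81 + 2.60 = 153.88 million (anyone who worked, including part-time for economic reasons, counts as employed).
Unemployed = 1.68 + 6.54 = 8.22 million (jobless and actively searching, or on temporary layoff).
Labor force = 153.88 + 8.22 = 162.10 million.
Not in labor force = 2.02 + 42.03 + 16.62 + 14.81 = 75.48 million (those not working and not actively searching are outside the labor force — including those who want a job but have given up searching).
Civilian working-age population = 162.10 + 75.48 = 237.58 million.
Unemployment rate = 8.22 / 162.10 = 5.07%.
Labor force participation rate = 162.10 / 237.58 = 68.23%.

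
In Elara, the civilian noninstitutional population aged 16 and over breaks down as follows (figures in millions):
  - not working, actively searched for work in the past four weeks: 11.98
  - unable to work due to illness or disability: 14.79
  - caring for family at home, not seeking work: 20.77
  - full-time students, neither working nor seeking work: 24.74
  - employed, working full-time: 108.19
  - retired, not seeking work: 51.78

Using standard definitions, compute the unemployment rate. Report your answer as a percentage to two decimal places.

Employed = 108.19 million.
Unemployed = 11.98 million.
Labor force = 108.19 + 11.98 = 120.17 million.
Unemployment rate = 11.98 / 120.17 = 9.97%.

Unemployment rate ≈ 9.97%.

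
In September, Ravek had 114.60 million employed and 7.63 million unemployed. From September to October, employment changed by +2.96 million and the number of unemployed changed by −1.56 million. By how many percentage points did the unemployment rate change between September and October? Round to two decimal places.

September: labor force = 114.60 + 7.63 = 122.23; u = 7.63/122.23 = 6.24%.
October: labor force = 117.56 + 6.07 = 123.63; u = 6.07/123.63 = 4.91%.
Change = 4.91% − 6.24% = −1.33 pp.

The unemployment rate changed by −1.33 percentage points.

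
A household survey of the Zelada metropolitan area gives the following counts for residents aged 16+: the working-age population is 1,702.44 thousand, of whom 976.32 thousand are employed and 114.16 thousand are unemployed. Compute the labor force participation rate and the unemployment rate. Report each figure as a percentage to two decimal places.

Labor force = employed + unemployed = 976.32 + 114.16 = 1,090.48 thousand.
Unemployment rate = 114.16 / 1,090.48 = 10.47%.
Labor force participation rate = 1,090.48 / 1,702.44 = 64.05%.

Labor force participation rate ≈ 64.05%; unemployment rate ≈ 10.47%.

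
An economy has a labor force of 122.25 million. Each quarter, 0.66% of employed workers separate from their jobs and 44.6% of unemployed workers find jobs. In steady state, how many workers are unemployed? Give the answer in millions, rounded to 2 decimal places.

Steady-state unemployment rate u* = s/(s+f) = 0.66/(0.66+44.6) = 0.014582.
Unemployed = u* × labor force = 0.014582 × 122.25 ≈ 1.78 million.

About 1.78 million are unemployed in steady state.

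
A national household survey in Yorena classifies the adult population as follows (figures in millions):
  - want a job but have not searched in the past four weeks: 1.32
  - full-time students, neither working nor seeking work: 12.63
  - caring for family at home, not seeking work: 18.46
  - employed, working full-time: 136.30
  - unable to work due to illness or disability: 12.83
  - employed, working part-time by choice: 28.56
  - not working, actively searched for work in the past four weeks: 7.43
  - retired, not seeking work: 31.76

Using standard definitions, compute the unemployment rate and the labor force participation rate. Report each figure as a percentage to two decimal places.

Employed = 136.30 + 28.56 = 164.86 million.
Unemployed = 7.43 million.
Labor force = 164.86 + 7.43 = 172.29 million.
Not in labor force = 1.32 + 12.63 + 18.46 + 12.83 + 31.76 = 77.00 million (those not working and not actively searching are outside the labor force — including those who want a job but have given up searching).
Civilian working-age population = 172.29 + 77.00 = 249.29 million.
Unemployment rate = 7.43 / 172.29 = 4.31%.
Labor force participation rate = 172.29 / 249.29 = 69.11%.

Unemployment rate ≈ 4.31%; labor force participation rate ≈ 69.11%.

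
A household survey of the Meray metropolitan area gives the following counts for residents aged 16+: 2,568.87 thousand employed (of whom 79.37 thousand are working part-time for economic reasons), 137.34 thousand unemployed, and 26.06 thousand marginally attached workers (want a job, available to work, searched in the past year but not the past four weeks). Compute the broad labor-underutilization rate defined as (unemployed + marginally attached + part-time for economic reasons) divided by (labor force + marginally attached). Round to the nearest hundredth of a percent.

Labor force = 2,568.87 + 137.34 = 2,706.21 thousand.
Numerator = 137.34 + 26.06 + 79.37 = 242.77 thousand.
Denominator = 2,706.21 + 26.06 = 2,732.27 thousand.
Broad rate = 242.77 / 2,732.27 = 8.89%.

Broad underutilization rate ≈ 8.89%.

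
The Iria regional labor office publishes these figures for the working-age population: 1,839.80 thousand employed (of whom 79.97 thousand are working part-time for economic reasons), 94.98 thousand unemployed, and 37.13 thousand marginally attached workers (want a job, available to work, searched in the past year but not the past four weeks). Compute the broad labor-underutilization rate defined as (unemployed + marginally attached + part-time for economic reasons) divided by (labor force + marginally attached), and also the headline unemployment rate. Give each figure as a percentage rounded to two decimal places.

Labor force = 1,839.80 + 94.98 = 1,934.78 thousand.
Numerator = 94.98 + 37.13 + 79.97 = 212.08 thousand.
Denominator = 1,934.78 + 37.13 = 1,971.91 thousand.
Broad rate = 212.08 / 1,971.91 = 10.76%.
Headline unemployment rate = 94.98 / 1,934.78 = 4.91%.

Broad underutilization rate ≈ 10.76%; headline unemployment rate ≈ 4.91%.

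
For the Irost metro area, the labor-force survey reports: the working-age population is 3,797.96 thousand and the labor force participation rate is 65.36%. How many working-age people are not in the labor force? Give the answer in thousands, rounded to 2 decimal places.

Share not in the labor force = 1 − 0.6536 = 0.3464.
Not in labor force = 0.3464 × 3,797.96 ≈ 1,315.61 thousand.

About 1,315.61 thousand are not in the labor force.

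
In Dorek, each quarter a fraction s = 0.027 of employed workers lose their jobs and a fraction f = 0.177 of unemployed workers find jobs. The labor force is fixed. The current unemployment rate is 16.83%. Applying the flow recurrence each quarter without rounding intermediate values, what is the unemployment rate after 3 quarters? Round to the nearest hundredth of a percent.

Unemployment rate after three quarters ≈ 15.05%.

With a fixed labor force, u_{t+1} = u_t + s·(1−u_t) − f·u_t = u_t·(1−s−f) + s.
Here 1−s−f = 0.796 and s = 0.027.
u_1 = 0.168300 × 0.796 + 0.027 = 0.160967.
u_2 = 0.160967 × 0.796 + 0.027 = 0.155130.
u_3 = 0.155130 × 0.796 + 0.027 = 0.150483.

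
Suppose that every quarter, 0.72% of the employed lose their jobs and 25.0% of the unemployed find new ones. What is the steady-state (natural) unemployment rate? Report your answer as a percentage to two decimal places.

Steady-state unemployment rate ≈ 2.80%.

At steady state the flows balance: s·E = f·U, so U/(E+U) = s/(s+f).
u* = 0.72 / (0.72 + 25.0) = 0.72 / 25.72 = 2.80%.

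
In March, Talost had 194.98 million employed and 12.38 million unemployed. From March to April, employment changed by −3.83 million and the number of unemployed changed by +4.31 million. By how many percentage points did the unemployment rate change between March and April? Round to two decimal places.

The unemployment rate changed by +2.06 percentage points.

March: labor force = 194.98 + 12.38 = 207.36; u = 12.38/207.36 = 5.97%.
April: labor force = 191.15 + 16.69 = 207.84; u = 16.69/207.84 = 8.03%.
Change = 8.03% − 5.97% = +2.06 pp.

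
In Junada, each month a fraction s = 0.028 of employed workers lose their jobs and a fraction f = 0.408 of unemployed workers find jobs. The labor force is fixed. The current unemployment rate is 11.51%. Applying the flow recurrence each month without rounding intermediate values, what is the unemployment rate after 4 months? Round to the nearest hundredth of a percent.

Unemployment rate after four months ≈ 6.94%.

With a fixed labor force, u_{t+1} = u_t + s·(1−u_t) − f·u_t = u_t·(1−s−f) + s.
Here 1−s−f = 0.564 and s = 0.028.
u_1 = 0.115100 × 0.564 + 0.028 = 0.092916.
u_2 = 0.092916 × 0.564 + 0.028 = 0.080405.
u_3 = 0.080405 × 0.564 + 0.028 = 0.073348.
u_4 = 0.073348 × 0.564 + 0.028 = 0.069368.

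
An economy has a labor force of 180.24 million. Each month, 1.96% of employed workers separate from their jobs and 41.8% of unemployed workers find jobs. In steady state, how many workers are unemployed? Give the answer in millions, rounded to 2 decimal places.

Steady-state unemployment rate u* = s/(s+f) = 1.96/(1.96+41.8) = 0.044790.
Unemployed = u* × labor force = 0.044790 × 180.24 ≈ 8.07 million.

About 8.07 million are unemployed in steady state.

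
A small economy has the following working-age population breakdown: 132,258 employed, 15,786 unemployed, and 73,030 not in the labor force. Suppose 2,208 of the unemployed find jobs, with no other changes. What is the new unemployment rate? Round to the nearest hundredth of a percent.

Initially, labor force = 132,258 + 15,786 = 148,044, so u = 15,786/148,044 = 10.66%.
After the change, unemployed falls and employed rises by 2,208; labor force unchanged → E = 134,466, U = 13,578, labor force = 148,044.
New unemployment rate = 13,578 / 148,044 = 9.17%.

New unemployment rate ≈ 9.17%.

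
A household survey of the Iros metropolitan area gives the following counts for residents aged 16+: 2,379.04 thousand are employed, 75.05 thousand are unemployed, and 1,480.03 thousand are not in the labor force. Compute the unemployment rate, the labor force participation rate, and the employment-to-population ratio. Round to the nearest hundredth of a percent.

Labor force = employed + unemployed = 2,379.04 + 75.05 = 2,454.09 thousand.
Working-age population = 2,454.09 + 1,480.03 = 3,934.12 thousand.
Unemployment rate = 75.05 / 2,454.09 = 3.06%.
Labor force participation rate = 2,454.09 / 3,934.12 = 62.38%.
Employment-population ratio = 2,379.04 / 3,934.12 = 60.47%.

Unemployment rate ≈ 3.06%; labor force participation rate ≈ 62.38%; employment-population ratio ≈ 60.47%.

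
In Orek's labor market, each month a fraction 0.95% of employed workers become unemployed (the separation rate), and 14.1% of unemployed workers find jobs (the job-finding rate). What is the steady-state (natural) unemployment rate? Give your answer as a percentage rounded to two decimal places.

At steady state the flows balance: s·E = f·U, so U/(E+U) = s/(s+f).
u* = 0.95 / (0.95 + 14.1) = 0.95 / 15.05 = 6.31%.

Steady-state unemployment rate ≈ 6.31%.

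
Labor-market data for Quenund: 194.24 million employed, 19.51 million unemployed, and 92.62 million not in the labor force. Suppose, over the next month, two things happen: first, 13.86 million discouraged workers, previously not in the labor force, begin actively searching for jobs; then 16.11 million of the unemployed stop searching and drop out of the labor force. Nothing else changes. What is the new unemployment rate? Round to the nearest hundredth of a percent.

New unemployment rate ≈ 8.16%.

Initially, labor force = 194.24 + 19.51 = 213.75 million, so u = 19.51/213.75 = 9.13%.
After the first change, unemployed and labor force both rise by 13.86 → E = 194.24, U = 33.37, labor force = 227.61 million.
After the second change, unemployed and labor force both fall by 16.11 → E = 194.24, U = 17.26, labor force = 211.50 million.
New unemployment rate = 17.26 / 211.50 = 8.16%.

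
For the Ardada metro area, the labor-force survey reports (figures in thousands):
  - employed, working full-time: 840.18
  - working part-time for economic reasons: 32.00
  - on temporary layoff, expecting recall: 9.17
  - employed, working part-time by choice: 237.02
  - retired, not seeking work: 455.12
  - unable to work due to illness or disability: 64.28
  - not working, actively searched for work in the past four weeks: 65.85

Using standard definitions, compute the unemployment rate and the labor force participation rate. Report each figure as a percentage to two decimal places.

Unemployment rate ≈ 6.33%; labor force participation rate ≈ 69.51%.

Employed = 840.18 + 32.00 + 237.02 = 1,109.20 thousand (anyone who worked, including part-time for economic reasons, counts as employed).
Unemployed = 9.17 + 65.85 = 75.02 thousand (jobless and actively searching, or on temporary layoff).
Labor force = 1,109.20 + 75.02 = 1,184.22 thousand.
Not in labor force = 455.12 + 64.28 = 519.40 thousand (those not working and not actively searching are outside the labor force).
Civilian working-age population = 1,184.22 + 519.40 = 1,703.62 thousand.
Unemployment rate = 75.02 / 1,184.22 = 6.33%.
Labor force participation rate = 1,184.22 / 1,703.62 = 69.51%.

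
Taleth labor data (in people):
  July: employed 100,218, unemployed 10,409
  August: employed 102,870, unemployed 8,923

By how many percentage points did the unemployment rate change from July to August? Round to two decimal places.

July: labor force = 100,218 + 10,409 = 110,627; u = 10,409/110,627 = 9.41%.
August: labor force = 102,870 + 8,923 = 111,793; u = 8,923/111,793 = 7.98%.
Change = 7.98% − 9.41% = −1.43 pp.

The unemployment rate changed by −1.43 percentage points.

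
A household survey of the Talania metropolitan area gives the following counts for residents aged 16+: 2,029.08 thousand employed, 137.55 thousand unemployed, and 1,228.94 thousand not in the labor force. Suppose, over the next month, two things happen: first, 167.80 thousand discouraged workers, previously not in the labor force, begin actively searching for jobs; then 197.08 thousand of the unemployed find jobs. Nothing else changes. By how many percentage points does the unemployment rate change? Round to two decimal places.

The unemployment rate changes by −1.71 percentage points.

Initially, labor force = 2,029.08 + 137.55 = 2,166.63 thousand, so u = 137.55/2,166.63 = 6.35%.
After the first change, unemployed and labor force both rise by 167.80 → E = 2,029.08, U = 305.35, labor force = 2,334.43 thousand.
After the second change, unemployed falls and employed rises by 197.08; labor force unchanged → E = 2,226.16, U = 108.27, labor force = 2,334.43 thousand.
New unemployment rate = 108.27 / 2,334.43 = 4.64%.
Change = 4.64% − 6.35% = −1.71 percentage points.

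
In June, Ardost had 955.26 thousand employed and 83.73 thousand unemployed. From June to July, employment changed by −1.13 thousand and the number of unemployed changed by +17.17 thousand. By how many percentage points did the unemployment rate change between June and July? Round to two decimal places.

The unemployment rate changed by +1.50 percentage points.

June: labor force = 955.26 + 83.73 = 1,038.99; u = 83.73/1,038.99 = 8.06%.
July: labor force = 954.13 + 100.90 = 1,055.03; u = 100.90/1,055.03 = 9.56%.
Change = 9.56% − 8.06% = +1.50 pp.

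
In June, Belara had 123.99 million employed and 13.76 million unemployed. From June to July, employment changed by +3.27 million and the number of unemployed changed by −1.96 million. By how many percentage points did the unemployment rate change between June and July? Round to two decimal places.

The unemployment rate changed by −1.50 percentage points.

June: labor force = 123.99 + 13.76 = 137.75; u = 13.76/137.75 = 9.99%.
July: labor force = 127.26 + 11.80 = 139.06; u = 11.80/139.06 = 8.49%.
Change = 8.49% − 9.99% = −1.50 pp.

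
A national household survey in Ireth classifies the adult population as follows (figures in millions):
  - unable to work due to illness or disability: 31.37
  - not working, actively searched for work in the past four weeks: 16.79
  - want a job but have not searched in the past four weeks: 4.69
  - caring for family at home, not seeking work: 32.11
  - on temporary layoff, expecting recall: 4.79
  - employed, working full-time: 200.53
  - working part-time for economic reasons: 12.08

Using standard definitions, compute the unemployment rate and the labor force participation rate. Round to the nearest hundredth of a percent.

Employed = 200.53 + 12.08 = 212.61 million (anyone who worked, including part-time for economic reasons, counts as employed).
Unemployed = 16.79 + 4.79 = 21.58 million (jobless and actively searching, or on temporary layoff).
Labor force = 212.61 + 21.58 = 234.19 million.
Not in labor force = 31.37 + 4.69 + 32.11 = 68.17 million (those not working and not actively searching are outside the labor force — including those who want a job but have given up searching).
Civilian working-age population = 234.19 + 68.17 = 302.36 million.
Unemployment rate = 21.58 / 234.19 = 9.21%.
Labor force participation rate = 234.19 / 302.36 = 77.45%.

Unemployment rate ≈ 9.21%; labor force participation rate ≈ 77.45%.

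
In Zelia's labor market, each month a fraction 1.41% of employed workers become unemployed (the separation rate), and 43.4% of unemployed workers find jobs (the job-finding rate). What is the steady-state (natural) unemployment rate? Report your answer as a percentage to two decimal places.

Steady-state unemployment rate ≈ 3.15%.

At steady state the flows balance: s·E = f·U, so U/(E+U) = s/(s+f).
u* = 1.41 / (1.41 + 43.4) = 1.41 / 44.81 = 3.15%.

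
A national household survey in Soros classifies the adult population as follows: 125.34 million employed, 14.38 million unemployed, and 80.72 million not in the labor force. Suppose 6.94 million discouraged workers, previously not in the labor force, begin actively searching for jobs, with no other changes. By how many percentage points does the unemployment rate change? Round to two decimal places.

Initially, labor force = 125.34 + 14.38 = 139.72 million, so u = 14.38/139.72 = 10.29%.
After the change, unemployed and labor force both rise by 6.94 → E = 125.34, U = 21.32, labor force = 146.66 million.
New unemployment rate = 21.32 / 146.66 = 14.54%.
Change = 14.54% − 10.29% = +4.25 percentage points.

The unemployment rate changes by +4.25 percentage points.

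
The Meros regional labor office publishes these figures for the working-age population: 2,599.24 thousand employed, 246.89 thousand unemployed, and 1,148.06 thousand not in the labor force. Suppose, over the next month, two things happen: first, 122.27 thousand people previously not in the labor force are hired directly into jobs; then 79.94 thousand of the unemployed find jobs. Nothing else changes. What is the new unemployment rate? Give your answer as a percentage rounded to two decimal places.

Initially, labor force = 2,599.24 + 246.89 = 2,846.13 thousand, so u = 246.89/2,846.13 = 8.67%.
After the first change, employed and labor force both rise by 122.27; unemployed unchanged → E = 2,721.51, U = 246.89, labor force = 2,968.40 thousand.
After the second change, unemployed falls and employed rises by 79.94; labor force unchanged → E = 2,801.45, U = 166.95, labor force = 2,968.40 thousand.
New unemployment rate = 166.95 / 2,968.40 = 5.62%.

New unemployment rate ≈ 5.62%.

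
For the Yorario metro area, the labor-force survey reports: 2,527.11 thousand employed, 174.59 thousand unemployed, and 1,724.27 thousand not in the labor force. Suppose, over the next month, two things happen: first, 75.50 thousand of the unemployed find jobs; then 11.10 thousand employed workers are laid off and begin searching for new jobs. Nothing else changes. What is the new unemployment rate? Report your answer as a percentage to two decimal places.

New unemployment rate ≈ 4.08%.

Initially, labor force = 2,527.11 + 174.59 = 2,701.70 thousand, so u = 174.59/2,701.70 = 6.46%.
After the first change, unemployed falls and employed rises by 75.50; labor force unchanged → E = 2,602.61, U = 99.09, labor force = 2,701.70 thousand.
After the second change, employed falls and unemployed rises by 11.10; labor force unchanged → E = 2,591.51, U = 110.19, labor force = 2,701.70 thousand.
New unemployment rate = 110.19 / 2,701.70 = 4.08%.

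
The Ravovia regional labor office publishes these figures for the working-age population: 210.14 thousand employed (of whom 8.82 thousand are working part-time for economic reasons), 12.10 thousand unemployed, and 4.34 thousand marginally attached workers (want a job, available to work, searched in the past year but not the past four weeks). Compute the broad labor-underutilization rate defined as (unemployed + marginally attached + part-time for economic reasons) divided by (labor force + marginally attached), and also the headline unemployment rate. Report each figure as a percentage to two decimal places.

Broad underutilization rate ≈ 11.15%; headline unemployment rate ≈ 5.44%.

Labor force = 210.14 + 12.10 = 222.24 thousand.
Numerator = 12.10 + 4.34 + 8.82 = 25.26 thousand.
Denominator = 222.24 + 4.34 = 226.58 thousand.
Broad rate = 25.26 / 226.58 = 11.15%.
Headline unemployment rate = 12.10 / 222.24 = 5.44%.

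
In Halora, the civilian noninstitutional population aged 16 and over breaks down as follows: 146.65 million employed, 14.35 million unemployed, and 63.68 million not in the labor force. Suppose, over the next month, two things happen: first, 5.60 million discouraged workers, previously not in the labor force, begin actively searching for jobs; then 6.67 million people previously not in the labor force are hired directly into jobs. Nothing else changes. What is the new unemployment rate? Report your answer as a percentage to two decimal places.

Initially, labor force = 146.65 + 14.35 = 161.00 million, so u = 14.35/161.00 = 8.91%.
After the first change, unemployed and labor force both rise by 5.60 → E = 146.65, U = 19.95, labor force = 166.60 million.
After the second change, employed and labor force both rise by 6.67; unemployed unchanged → E = 153.32, U = 19.95, labor force = 173.27 million.
New unemployment rate = 19.95 / 173.27 = 11.51%.

New unemployment rate ≈ 11.51%.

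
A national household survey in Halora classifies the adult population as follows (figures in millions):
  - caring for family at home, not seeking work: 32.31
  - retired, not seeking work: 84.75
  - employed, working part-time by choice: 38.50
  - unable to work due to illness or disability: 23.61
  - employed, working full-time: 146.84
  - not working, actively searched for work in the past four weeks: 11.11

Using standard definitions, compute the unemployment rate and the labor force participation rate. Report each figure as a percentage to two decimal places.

Employed = 38.50 + 146.84 = 185.34 million.
Unemployed = 11.11 million.
Labor force = 185.34 + 11.11 = 196.45 million.
Not in labor force = 32.31 + 84.75 + 23.61 = 140.67 million (those not working and not actively searching are outside the labor force).
Civilian working-age population = 196.45 + 140.67 = 337.12 million.
Unemployment rate = 11.11 / 196.45 = 5.66%.
Labor force participation rate = 196.45 / 337.12 = 58.27%.

Unemployment rate ≈ 5.66%; labor force participation rate ≈ 58.27%.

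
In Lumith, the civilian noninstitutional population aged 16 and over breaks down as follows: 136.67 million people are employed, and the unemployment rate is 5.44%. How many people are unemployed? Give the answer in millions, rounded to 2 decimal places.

Let U be the number unemployed. The labor force is E + U, and U/(E+U) = 0.0544.
So U = 0.0544 × 136.67 / (1 − 0.0544) = 7.4348 / 0.9456 ≈ 7.86 million.

About 7.86 million are unemployed.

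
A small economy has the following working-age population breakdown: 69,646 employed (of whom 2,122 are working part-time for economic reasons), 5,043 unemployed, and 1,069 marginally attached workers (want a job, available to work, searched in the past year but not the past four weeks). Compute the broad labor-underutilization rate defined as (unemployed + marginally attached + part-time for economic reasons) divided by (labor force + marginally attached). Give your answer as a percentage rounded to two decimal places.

Labor force = 69,646 + 5,043 = 74,689.
Numerator = 5,043 + 1,069 + 2,122 = 8,234.
Denominator = 74,689 + 1,069 = 75,758.
Broad rate = 8,234 / 75,758 = 10.87%.

Broad underutilization rate ≈ 10.87%.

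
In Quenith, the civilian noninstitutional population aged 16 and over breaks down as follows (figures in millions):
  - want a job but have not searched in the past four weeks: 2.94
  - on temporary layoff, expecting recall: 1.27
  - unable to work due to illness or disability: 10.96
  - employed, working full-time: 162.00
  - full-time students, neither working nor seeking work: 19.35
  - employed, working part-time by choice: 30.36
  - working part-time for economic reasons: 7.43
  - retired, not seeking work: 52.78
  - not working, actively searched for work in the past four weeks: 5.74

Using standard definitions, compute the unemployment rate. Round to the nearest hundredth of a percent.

Unemployment rate ≈ 3.39%.

Employed = 162.00 + 30.36 + 7.43 = 199.79 million (anyone who worked, including part-time for economic reasons, counts as employed).
Unemployed = 1.27 + 5.74 = 7.01 million (jobless and actively searching, or on temporary layoff).
Labor force = 199.79 + 7.01 = 206.80 million.
Unemployment rate = 7.01 / 206.80 = 3.39%.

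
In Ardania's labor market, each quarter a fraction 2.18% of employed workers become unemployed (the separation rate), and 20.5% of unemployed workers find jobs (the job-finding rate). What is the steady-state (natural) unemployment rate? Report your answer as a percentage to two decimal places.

At steady state the flows balance: s·E = f·U, so U/(E+U) = s/(s+f).
u* = 2.18 / (2.18 + 20.5) = 2.18 / 22.68 = 9.61%.

Steady-state unemployment rate ≈ 9.61%.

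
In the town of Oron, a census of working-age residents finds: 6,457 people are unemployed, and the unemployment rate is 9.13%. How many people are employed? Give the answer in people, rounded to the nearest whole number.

Labor force = U / u = 6,457 / 0.0913 ≈ 70,723.
Employed = labor force − unemployed = 70,723 − 6,457 = 64,266.

About 64,266 are employed.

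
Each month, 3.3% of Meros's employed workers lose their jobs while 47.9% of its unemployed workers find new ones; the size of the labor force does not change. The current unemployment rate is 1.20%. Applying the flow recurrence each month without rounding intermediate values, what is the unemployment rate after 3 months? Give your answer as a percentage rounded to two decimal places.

Unemployment rate after three months ≈ 5.84%.

With a fixed labor force, u_{t+1} = u_t + s·(1−u_t) − f·u_t = u_t·(1−s−f) + s.
Here 1−s−f = 0.488 and s = 0.033.
u_1 = 0.012000 × 0.488 + 0.033 = 0.038856.
u_2 = 0.038856 × 0.488 + 0.033 = 0.051962.
u_3 = 0.051962 × 0.488 + 0.033 = 0.058357.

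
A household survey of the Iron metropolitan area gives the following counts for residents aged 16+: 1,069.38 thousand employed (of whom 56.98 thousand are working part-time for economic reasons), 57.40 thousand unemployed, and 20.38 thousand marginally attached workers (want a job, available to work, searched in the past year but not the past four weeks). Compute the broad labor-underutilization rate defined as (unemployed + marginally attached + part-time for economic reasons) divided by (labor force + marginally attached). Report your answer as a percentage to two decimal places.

Broad underutilization rate ≈ 11.75%.

Labor force = 1,069.38 + 57.40 = 1,126.78 thousand.
Numerator = 57.40 + 20.38 + 56.98 = 134.76 thousand.
Denominator = 1,126.78 + 20.38 = 1,147.16 thousand.
Broad rate = 134.76 / 1,147.16 = 11.75%.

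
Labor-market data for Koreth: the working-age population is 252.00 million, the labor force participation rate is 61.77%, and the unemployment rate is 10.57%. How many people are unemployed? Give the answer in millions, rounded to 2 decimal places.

About 16.45 million are unemployed.

Labor force = 0.6177 × 252.00 = 155.66 million.
Unemployed = 0.1057 × 155.66 ≈ 16.45 million.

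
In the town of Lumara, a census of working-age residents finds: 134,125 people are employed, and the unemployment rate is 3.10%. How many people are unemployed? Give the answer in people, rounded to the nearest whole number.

About 4,291 are unemployed.

Let U be the number unemployed. The labor force is E + U, and U/(E+U) = 0.0310.
So U = 0.0310 × 134,125 / (1 − 0.0310) = 4157.88 / 0.9690 ≈ 4,291.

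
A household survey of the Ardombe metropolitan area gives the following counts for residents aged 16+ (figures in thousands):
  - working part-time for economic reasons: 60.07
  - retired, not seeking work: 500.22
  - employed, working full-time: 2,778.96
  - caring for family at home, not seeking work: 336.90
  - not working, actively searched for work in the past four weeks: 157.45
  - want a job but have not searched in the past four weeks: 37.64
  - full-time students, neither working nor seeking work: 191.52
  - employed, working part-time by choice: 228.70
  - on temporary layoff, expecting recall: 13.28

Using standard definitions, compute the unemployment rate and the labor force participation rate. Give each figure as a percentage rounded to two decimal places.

Employed = 60.07 + 2,778.96 + 228.70 = 3,067.73 thousand (anyone who worked, including part-time for economic reasons, counts as employed).
Unemployed = 157.45 + 13.28 = 170.73 thousand (jobless and actively searching, or on temporary layoff).
Labor force = 3,067.73 + 170.73 = 3,238.46 thousand.
Not in labor force = 500.22 + 336.90 + 37.64 + 191.52 = 1,066.28 thousand (those not working and not actively searching are outside the labor force — including those who want a job but have given up searching).
Civilian working-age population = 3,238.46 + 1,066.28 = 4,304.74 thousand.
Unemployment rate = 170.73 / 3,238.46 = 5.27%.
Labor force participation rate = 3,238.46 / 4,304.74 = 75.23%.

Unemployment rate ≈ 5.27%; labor force participation rate ≈ 75.23%.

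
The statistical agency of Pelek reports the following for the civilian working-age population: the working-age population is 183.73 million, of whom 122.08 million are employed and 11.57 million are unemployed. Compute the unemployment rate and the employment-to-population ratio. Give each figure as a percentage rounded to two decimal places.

Unemployment rate ≈ 8.66%; employment-population ratio ≈ 66.45%.

Labor force = employed + unemployed = 122.08 + 11.57 = 133.65 million.
Unemployment rate = 11.57 / 133.65 = 8.66%.
Employment-population ratio = 122.08 / 183.73 = 66.45%.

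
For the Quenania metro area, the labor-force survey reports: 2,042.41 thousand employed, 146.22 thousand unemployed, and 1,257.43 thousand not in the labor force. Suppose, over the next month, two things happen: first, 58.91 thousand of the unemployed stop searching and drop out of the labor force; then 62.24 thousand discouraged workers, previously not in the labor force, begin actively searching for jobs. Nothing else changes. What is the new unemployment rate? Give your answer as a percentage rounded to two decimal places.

Initially, labor force = 2,042.41 + 146.22 = 2,188.63 thousand, so u = 146.22/2,188.63 = 6.68%.
After the first change, unemployed and labor force both fall by 58.91 → E = 2,042.41, U = 87.31, labor force = 2,129.72 thousand.
After the second change, unemployed and labor force both rise by 62.24 → E = 2,042.41, U = 149.55, labor force = 2,191.96 thousand.
New unemployment rate = 149.55 / 2,191.96 = 6.82%.

New unemployment rate ≈ 6.82%.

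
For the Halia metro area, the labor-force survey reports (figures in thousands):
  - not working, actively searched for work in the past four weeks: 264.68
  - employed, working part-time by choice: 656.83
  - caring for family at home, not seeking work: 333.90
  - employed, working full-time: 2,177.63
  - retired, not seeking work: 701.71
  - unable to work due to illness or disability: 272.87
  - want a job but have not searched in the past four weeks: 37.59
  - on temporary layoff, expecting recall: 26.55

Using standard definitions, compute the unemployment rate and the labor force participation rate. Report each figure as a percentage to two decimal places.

Unemployment rate ≈ 9.32%; labor force participation rate ≈ 69.90%.

Employed = 656.83 + 2,177.63 = 2,834.46 thousand.
Unemployed = 264.68 + 26.55 = 291.23 thousand (jobless and actively searching, or on temporary layoff).
Labor force = 2,834.46 + 291.23 = 3,125.69 thousand.
Not in labor force = 333.90 + 701.71 + 272.87 + 37.59 = 1,346.07 thousand (those not working and not actively searching are outside the labor force — including those who want a job but have given up searching).
Civilian working-age population = 3,125.69 + 1,346.07 = 4,471.76 thousand.
Unemployment rate = 291.23 / 3,125.69 = 9.32%.
Labor force participation rate = 3,125.69 / 4,471.76 = 69.90%.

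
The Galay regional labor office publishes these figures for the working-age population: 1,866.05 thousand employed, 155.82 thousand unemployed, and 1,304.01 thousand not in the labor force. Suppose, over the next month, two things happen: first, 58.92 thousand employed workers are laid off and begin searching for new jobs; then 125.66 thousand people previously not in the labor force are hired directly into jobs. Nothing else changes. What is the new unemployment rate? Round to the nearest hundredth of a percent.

New unemployment rate ≈ 10.00%.

Initially, labor force = 1,866.05 + 155.82 = 2,021.87 thousand, so u = 155.82/2,021.87 = 7.71%.
After the first change, employed falls and unemployed rises by 58.92; labor force unchanged → E = 1,807.13, U = 214.74, labor force = 2,021.87 thousand.
After the second change, employed and labor force both rise by 125.66; unemployed unchanged → E = 1,932.79, U = 214.74, labor force = 2,147.53 thousand.
New unemployment rate = 214.74 / 2,147.53 = 10.00%.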